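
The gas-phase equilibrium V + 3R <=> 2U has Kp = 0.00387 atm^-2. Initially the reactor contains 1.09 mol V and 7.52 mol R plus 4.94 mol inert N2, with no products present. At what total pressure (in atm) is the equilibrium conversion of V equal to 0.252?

P = 7.34 atm

Take 1.09 mol V as basis and let X be its fractional conversion, so ξ = 1.09X.
At extent ξ: n_V = 1.09 − 1.09X; n_R = 7.52 − 3.27X; n_U = 2.18X; n_I = 4.94 (inert).
Total moles n_T = 13.6 − 2.18X.
Kp = p_U^2 / (p_V p_R^3) with p_i = (n_i/n_T)·P.
At X = 0.252: the mole-fraction product g(X) = Π y_i^ν_i = 0.2084. Since Kp = g(X)·P^{-2}, P = (g/Kp)^(1/2) = (0.2084/0.00387)^(1/2) = 7.34 atm.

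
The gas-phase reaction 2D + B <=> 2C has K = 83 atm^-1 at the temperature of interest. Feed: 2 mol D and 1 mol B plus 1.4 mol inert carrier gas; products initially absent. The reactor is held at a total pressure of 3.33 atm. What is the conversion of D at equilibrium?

Take 2 mol D as basis and let X be its fractional conversion, so ξ = X.
Species balance: n_D = 2 − 2X; n_B = 1 − X; n_C = 2X; n_I = 1.4 (inert).
Total moles n_T = 4.4 − X.
Mole fractions y_i = n_i/n_T; K = p_C^2 / (p_D^2 p_B) with p_i = y_i·P.
Substituting and setting equal to 83 atm^-1 gives a polynomial in X; the root in (0,1) is X = 0.798.

X = 0.798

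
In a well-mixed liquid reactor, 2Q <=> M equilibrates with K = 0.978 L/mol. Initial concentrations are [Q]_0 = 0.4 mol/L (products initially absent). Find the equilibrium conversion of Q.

Let X = conversion of Q; extent ξ = 0.4X/2 mol/L.
Concentrations: [Q] = 0.4 − 0.4X; [M] = 0.2X.
K = [M] / ([Q]^2).
Solving K = 0.978 for X ∈ (0,1): X = 0.340.

X = 0.340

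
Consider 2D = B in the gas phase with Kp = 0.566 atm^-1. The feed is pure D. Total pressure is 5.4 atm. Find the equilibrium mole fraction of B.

y_B = 0.569

Take 1 mol D as basis and let X be its fractional conversion, so ξ = 0.5X.
Species balance: n_D = 1 − X; n_B = 0.5X.
n_T = Σnᵢ = 1 − 0.5X.
With p_i = (n_i/n_T)P, Kp = p_B / (p_D^2).
Equating to 0.566 atm^-1 and solving on 0 < X < 1: X = 0.725.
Then n_B = 0.363, n_T = 0.637, so y_B = 0.569.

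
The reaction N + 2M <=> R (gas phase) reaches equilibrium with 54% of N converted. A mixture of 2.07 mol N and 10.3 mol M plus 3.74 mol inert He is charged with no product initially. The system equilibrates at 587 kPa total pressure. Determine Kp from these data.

Kp = 1.01e-05 kPa^-2

Let X = conversion of N (basis 2.07 mol N); extent of reaction ξ = 2.07X.
Moles: n_N = 2.07 − 2.07X; n_M = 10.3 − 4.14X; n_R = 2.07X; n_I = 3.74 (inert).
Summing: n_T = 16.1 − 4.14X.
At X = 0.54: n_N = 0.952, n_M = 8.06, n_R = 1.12, n_T = 13.9.
p_i = (n_i/n_T)·P. Kp = p_R / (p_N p_M^2) = 1.01e-05 kPa^-2.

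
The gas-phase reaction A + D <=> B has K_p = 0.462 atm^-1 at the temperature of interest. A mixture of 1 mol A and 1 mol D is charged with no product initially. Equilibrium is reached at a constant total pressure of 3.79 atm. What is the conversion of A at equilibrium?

Let X = conversion of A (basis 1 mol A); extent of reaction ξ = X.
At extent ξ: n_A = 1 − X; n_D = 1 − X; n_B = X.
Summing: n_T = 2 − X.
Mole fractions y_i = n_i/n_T; K_p = p_B / (p_A p_D) with p_i = y_i·P.
This yields a degree-2 equation in X; solving on (0,1), X = 0.397.

X = 0.397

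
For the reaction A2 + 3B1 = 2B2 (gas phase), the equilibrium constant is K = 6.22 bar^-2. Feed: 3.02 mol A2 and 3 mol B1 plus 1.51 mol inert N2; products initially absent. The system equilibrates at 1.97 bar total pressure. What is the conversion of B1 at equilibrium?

X = 0.651

Basis: 3 mol B1 initially; let X = conversion of B1. Extent ξ = X.
At extent ξ: n_A2 = 3.02 − X; n_B1 = 3 − 3X; n_B2 = 2X; n_I = 1.51 (inert).
Total moles n_T = 7.53 − 2X.
With p_i = (n_i/n_T)P, K = p_B2^2 / (p_A2 p_B1^3).
Equating to 6.22 bar^-2 and solving on 0 < X < 1: X = 0.651.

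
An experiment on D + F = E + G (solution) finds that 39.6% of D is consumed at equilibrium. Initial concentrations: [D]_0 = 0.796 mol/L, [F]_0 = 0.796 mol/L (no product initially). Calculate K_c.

Let X = conversion of D.
Concentrations: [D] = 0.796 − 0.796X; [F] = 0.796 − 0.796X; [E] = 0.796X; [G] = 0.796X.
At X = 0.396: [D] = 0.481, [F] = 0.481, [E] = 0.315, [G] = 0.315.
K_c = [E] [G] / ([D] [F]) = 0.43.

K_c = 0.43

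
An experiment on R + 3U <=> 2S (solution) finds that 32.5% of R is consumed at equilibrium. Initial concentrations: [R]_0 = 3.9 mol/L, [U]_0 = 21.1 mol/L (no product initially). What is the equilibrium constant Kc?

Let X = conversion of R.
Concentrations: [R] = 3.9 − 3.9X; [U] = 21.1 − 11.7X; [S] = 7.8X.
At X = 0.325: [R] = 2.63, [U] = 17.3, [S] = 2.54.
Kc = [S]^2 / ([R] [U]^3) = 0.000472 (mol/L)^-2.

Kc = 0.000472 (mol/L)^-2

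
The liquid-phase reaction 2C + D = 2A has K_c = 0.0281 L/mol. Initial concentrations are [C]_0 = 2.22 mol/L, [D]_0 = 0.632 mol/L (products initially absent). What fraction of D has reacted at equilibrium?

X = 0.188

Let X = conversion of D; extent ξ = 0.632·X mol/L.
Concentrations: [C] = 2.22 − 1.26X; [D] = 0.632 − 0.632X; [A] = 1.26X.
K_c = [A]^2 / ([C]^2 [D]).
Solving K_c = 0.0281 for X ∈ (0,1): X = 0.188.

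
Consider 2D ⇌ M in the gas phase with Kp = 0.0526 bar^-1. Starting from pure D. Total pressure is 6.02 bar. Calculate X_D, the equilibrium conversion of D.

X = 0.336

Basis: 1 mol D initially; let X = conversion of D. Extent ξ = 0.5X.
At extent ξ: n_D = 1 − X; n_M = 0.5X.
n_T = Σnᵢ = 1 − 0.5X.
With p_i = (n_i/n_T)P, Kp = p_M / (p_D^2).
Setting this equal to 0.0526 bar^-1 and taking the physical root (0 < X < 1) gives X = 0.336.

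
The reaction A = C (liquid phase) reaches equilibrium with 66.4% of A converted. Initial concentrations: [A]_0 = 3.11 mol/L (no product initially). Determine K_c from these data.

Let X = conversion of A.
Concentrations: [A] = 3.11 − 3.11X; [C] = 3.11X.
At X = 0.664: [A] = 1.04, [C] = 2.07.
K_c = [C] / ([A]) = 1.98.

K_c = 1.98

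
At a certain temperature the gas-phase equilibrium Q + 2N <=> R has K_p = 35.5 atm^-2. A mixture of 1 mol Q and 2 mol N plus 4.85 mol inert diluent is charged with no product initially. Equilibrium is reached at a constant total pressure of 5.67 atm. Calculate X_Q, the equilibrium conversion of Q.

Basis: 1 mol Q initially; let X = conversion of Q. Extent ξ = X.
At extent ξ: n_Q = 1 − X; n_N = 2 − 2X; n_R = X; n_I = 4.85 (inert).
Summing: n_T = 7.85 − 2X.
With p_i = (n_i/n_T)P, K_p = p_R / (p_Q p_N^2).
Setting this equal to 35.5 atm^-2 and taking the physical root (0 < X < 1) gives X = 0.810.

X = 0.810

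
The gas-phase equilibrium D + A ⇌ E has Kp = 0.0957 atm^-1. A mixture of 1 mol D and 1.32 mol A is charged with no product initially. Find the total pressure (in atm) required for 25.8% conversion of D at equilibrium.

P = 7.05 atm

Let X = conversion of D (basis 1 mol D); extent of reaction ξ = X.
Moles: n_D = 1 − X; n_A = 1.32 − X; n_E = X.
Summing: n_T = 2.32 − X.
Kp = p_E / (p_D p_A) with p_i = (n_i/n_T)·P.
At X = 0.258: the mole-fraction product g(X) = Π y_i^ν_i = 0.6751. Since Kp = g(X)·P^{-1}, P = (g/Kp)^(1/1) = (0.6751/0.0957)^(1/1) = 7.05 atm.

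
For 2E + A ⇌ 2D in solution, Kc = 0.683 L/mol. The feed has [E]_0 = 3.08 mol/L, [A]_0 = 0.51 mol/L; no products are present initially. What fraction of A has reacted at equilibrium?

Let X = conversion of A; extent ξ = 0.51·X mol/L.
Concentrations: [E] = 3.08 − 1.02X; [A] = 0.51 − 0.51X; [D] = 1.02X.
Kc = [D]^2 / ([E]^2 [A]).
Setting equal to 0.683 and solving for X on (0,1) gives X = 0.719.

X = 0.719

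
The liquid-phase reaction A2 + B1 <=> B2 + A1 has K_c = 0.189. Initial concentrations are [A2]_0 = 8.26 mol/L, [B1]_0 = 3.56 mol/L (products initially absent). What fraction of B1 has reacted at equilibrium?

X = 0.444

Let X = conversion of B1; extent ξ = 3.56·X mol/L.
Concentrations: [A2] = 8.26 − 3.56X; [B1] = 3.56 − 3.56X; [B2] = 3.56X; [A1] = 3.56X.
K_c = [B2] [A1] / ([A2] [B1]).
Equating to 0.189: the physical root is X = 0.444.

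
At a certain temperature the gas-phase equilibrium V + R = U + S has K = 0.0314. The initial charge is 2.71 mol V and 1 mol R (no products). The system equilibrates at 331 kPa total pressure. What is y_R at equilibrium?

y_R = 0.204

Basis: 1 mol R initially; let X = conversion of R. Extent ξ = X.
Moles: n_V = 2.71 − X; n_R = 1 − X; n_U = X; n_S = X.
Since Δν = 0, n_T = 3.71 throughout.
With p_i = (n_i/n_T)P, K = p_U p_S / (p_V p_R).
Equating to 0.0314 and solving on 0 < X < 1: X = 0.242.
Then n_R = 0.758, n_T = 3.71, so y_R = 0.204.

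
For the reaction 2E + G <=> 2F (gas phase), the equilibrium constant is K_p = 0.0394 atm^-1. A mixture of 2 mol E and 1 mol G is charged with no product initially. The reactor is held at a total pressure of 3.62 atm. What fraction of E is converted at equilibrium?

Basis: 2 mol E initially; let X = conversion of E. Extent ξ = X.
Species balance: n_E = 2 − 2X; n_G = 1 − X; n_F = 2X.
Total moles n_T = 3 − X.
Mole fractions y_i = n_i/n_T; K_p = p_F^2 / (p_E^2 p_G) with p_i = y_i·P.
Substituting and setting equal to 0.0394 atm^-1 gives a polynomial in X; the root in (0,1) is X = 0.170.

X = 0.170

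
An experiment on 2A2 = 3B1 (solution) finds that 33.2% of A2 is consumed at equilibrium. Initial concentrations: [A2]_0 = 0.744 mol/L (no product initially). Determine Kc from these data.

Kc = 0.206 mol/L

Let X = conversion of A2.
Concentrations: [A2] = 0.744 − 0.744X; [B1] = 1.12X.
At X = 0.332: [A2] = 0.497, [B1] = 0.371.
Kc = [B1]^3 / ([A2]^2) = 0.206 mol/L.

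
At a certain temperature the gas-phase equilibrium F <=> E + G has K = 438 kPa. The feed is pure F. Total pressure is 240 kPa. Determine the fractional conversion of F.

X = 0.804

Basis: 1 mol F initially; let X = conversion of F. Extent ξ = X.
Species balance: n_F = 1 − X; n_E = X; n_G = X.
Summing: n_T = 1 + X.
Mole fractions y_i = n_i/n_T; K = p_E p_G / (p_F) with p_i = y_i·P.
Substituting and setting equal to 438 kPa gives a polynomial in X; the root in (0,1) is X = 0.804.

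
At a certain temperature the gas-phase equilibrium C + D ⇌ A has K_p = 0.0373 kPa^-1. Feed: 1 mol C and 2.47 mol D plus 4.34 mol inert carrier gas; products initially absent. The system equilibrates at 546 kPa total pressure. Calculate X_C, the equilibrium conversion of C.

Take 1 mol C as basis and let X be its fractional conversion, so ξ = X.
Mole table: n_C = 1 − X; n_D = 2.47 − X; n_A = X; n_I = 4.34 (inert).
Total moles n_T = 7.81 − X.
With p_i = (n_i/n_T)P, K_p = p_A / (p_C p_D).
Substituting and setting equal to 0.0373 kPa^-1 gives a polynomial in X; the root in (0,1) is X = 0.827.

X = 0.827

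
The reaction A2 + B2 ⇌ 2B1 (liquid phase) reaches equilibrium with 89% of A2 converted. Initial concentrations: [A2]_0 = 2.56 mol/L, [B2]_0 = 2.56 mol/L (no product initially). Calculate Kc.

Let X = conversion of A2.
Concentrations: [A2] = 2.56 − 2.56X; [B2] = 2.56 − 2.56X; [B1] = 5.12X.
At X = 0.89: [A2] = 0.282, [B2] = 0.282, [B1] = 4.56.
Kc = [B1]^2 / ([A2] [B2]) = 262.

Kc = 262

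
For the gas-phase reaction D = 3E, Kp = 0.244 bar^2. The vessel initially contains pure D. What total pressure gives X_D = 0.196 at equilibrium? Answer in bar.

Basis: 1 mol D initially; let X = conversion of D. Extent ξ = X.
Mole table: n_D = 1 − X; n_E = 3X.
Total moles n_T = 1 + 2X.
Kp = p_E^3 / (p_D) with p_i = (n_i/n_T)·P.
At X = 0.196: the mole-fraction product g(X) = Π y_i^ν_i = 0.1305. Since Kp = g(X)·P^{2}, P = (Kp/g)^(1/2) = (0.244/0.1305)^(1/2) = 1.37 bar.

P = 1.37 bar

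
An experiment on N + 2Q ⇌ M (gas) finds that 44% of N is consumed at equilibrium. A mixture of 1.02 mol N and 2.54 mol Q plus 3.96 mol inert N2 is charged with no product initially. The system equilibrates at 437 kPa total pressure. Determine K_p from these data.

Basis: 1.02 mol N initially; let X = conversion of N. Extent ξ = 1.02X.
Mole table: n_N = 1.02 − 1.02X; n_Q = 2.54 − 2.04X; n_M = 1.02X; n_I = 3.96 (inert).
n_T = Σnᵢ = 7.52 − 2.04X.
At X = 0.44: n_N = 0.571, n_Q = 1.64, n_M = 0.449, n_T = 6.62.
p_i = (n_i/n_T)·P. K_p = p_M / (p_N p_Q^2) = 6.69e-05 kPa^-2.

K_p = 6.69e-05 kPa^-2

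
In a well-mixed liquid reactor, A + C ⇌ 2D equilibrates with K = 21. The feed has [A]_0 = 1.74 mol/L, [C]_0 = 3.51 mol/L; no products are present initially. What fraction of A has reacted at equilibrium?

X = 0.873

Let X = conversion of A; extent ξ = 1.74·X mol/L.
Concentrations: [A] = 1.74 − 1.74X; [C] = 3.51 − 1.74X; [D] = 3.48X.
K = [D]^2 / ([A] [C]).
Setting equal to 21 and solving for X on (0,1) gives X = 0.873.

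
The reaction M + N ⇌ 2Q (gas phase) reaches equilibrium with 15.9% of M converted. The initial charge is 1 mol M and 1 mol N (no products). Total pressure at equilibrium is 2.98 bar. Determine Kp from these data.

Kp = 0.143

Basis: 1 mol M initially; let X = conversion of M. Extent ξ = X.
Species balance: n_M = 1 − X; n_N = 1 − X; n_Q = 2X.
Since Δν = 0, n_T = 2 throughout.
At X = 0.159: n_M = 0.841, n_N = 0.841, n_Q = 0.318, n_T = 2.
p_i = (n_i/n_T)·P. Kp = p_Q^2 / (p_M p_N) = 0.143.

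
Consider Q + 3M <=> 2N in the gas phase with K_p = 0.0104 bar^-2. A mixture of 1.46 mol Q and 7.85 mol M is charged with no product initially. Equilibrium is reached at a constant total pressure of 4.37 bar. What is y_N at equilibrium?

Take 1.46 mol Q as basis and let X be its fractional conversion, so ξ = 1.46X.
Moles: n_Q = 1.46 − 1.46X; n_M = 7.85 − 4.38X; n_N = 2.92X.
n_T = Σnᵢ = 9.31 − 2.92X.
y_i = n_i/n_T, p_i = y_i·P. K_p = p_N^2 / (p_Q p_M^3).
Equating to 0.0104 bar^-2 and solving on 0 < X < 1: X = 0.304.
Then n_N = 0.888, n_T = 8.42, so y_N = 0.105.

y_N = 0.105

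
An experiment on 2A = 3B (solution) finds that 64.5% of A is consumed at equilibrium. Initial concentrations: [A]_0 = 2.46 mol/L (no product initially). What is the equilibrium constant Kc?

Kc = 17.7 mol/L

Let X = conversion of A.
Concentrations: [A] = 2.46 − 2.46X; [B] = 3.69X.
At X = 0.645: [A] = 0.873, [B] = 2.38.
Kc = [B]^3 / ([A]^2) = 17.7 mol/L.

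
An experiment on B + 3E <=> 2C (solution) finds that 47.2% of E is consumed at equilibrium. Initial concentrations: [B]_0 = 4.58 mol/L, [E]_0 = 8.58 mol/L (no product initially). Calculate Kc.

Kc = 0.0243 (mol/L)^-2

Let X = conversion of E.
Concentrations: [B] = 4.58 − 2.86X; [E] = 8.58 − 8.58X; [C] = 5.72X.
At X = 0.472: [B] = 3.23, [E] = 4.53, [C] = 2.7.
Kc = [C]^2 / ([B] [E]^3) = 0.0243 (mol/L)^-2.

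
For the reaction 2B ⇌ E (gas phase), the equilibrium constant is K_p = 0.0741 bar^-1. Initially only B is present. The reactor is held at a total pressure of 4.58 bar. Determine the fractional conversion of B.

X = 0.349

Take 1 mol B as basis and let X be its fractional conversion, so ξ = 0.5X.
At extent ξ: n_B = 1 − X; n_E = 0.5X.
Summing: n_T = 1 − 0.5X.
With p_i = (n_i/n_T)P, K_p = p_E / (p_B^2).
Substituting and setting equal to 0.0741 bar^-1 gives a polynomial in X; the root in (0,1) is X = 0.349.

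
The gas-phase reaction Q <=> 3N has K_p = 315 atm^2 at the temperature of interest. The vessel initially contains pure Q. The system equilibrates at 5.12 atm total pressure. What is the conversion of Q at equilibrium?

Let X = conversion of Q (basis 1 mol Q); extent of reaction ξ = X.
At extent ξ: n_Q = 1 − X; n_N = 3X.
n_T = Σnᵢ = 1 + 2X.
Mole fractions y_i = n_i/n_T; K_p = p_N^3 / (p_Q) with p_i = y_i·P.
Substituting and setting equal to 315 atm^2 gives a polynomial in X; the root in (0,1) is X = 0.822.

X = 0.822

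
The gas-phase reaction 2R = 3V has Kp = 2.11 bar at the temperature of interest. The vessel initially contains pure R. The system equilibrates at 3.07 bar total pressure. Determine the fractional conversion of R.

X = 0.431

Basis: 1 mol R initially; let X = conversion of R. Extent ξ = 0.5X.
At extent ξ: n_R = 1 − X; n_V = 1.5X.
Summing: n_T = 1 + 0.5X.
With p_i = (n_i/n_T)P, Kp = p_V^3 / (p_R^2).
Equating to 2.11 bar and solving on 0 < X < 1: X = 0.431.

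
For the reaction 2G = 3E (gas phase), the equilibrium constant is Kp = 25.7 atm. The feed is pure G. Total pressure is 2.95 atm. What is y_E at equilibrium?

y_E = 0.771

Take 1 mol G as basis and let X be its fractional conversion, so ξ = 0.5X.
Species balance: n_G = 1 − X; n_E = 1.5X.
Total moles n_T = 1 + 0.5X.
y_i = n_i/n_T, p_i = y_i·P. Kp = p_E^3 / (p_G^2).
This yields a degree-3 equation in X; solving on (0,1), X = 0.691.
Then n_E = 1.04, n_T = 1.35, so y_E = 0.771.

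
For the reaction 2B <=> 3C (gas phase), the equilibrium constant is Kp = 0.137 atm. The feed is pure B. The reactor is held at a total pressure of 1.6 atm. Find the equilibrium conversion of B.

Basis: 1 mol B initially; let X = conversion of B. Extent ξ = 0.5X.
Moles: n_B = 1 − X; n_C = 1.5X.
Total moles n_T = 1 + 0.5X.
Mole fractions y_i = n_i/n_T; Kp = p_C^3 / (p_B^2) with p_i = y_i·P.
Substituting and setting equal to 0.137 atm gives a polynomial in X; the root in (0,1) is X = 0.252.

X = 0.252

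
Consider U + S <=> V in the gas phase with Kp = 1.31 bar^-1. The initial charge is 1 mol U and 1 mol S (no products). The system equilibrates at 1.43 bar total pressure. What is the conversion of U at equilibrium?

Basis: 1 mol U initially; let X = conversion of U. Extent ξ = X.
Mole table: n_U = 1 − X; n_S = 1 − X; n_V = X.
Summing: n_T = 2 − X.
y_i = n_i/n_T, p_i = y_i·P. Kp = p_V / (p_U p_S).
Setting this equal to 1.31 bar^-1 and taking the physical root (0 < X < 1) gives X = 0.410.

X = 0.410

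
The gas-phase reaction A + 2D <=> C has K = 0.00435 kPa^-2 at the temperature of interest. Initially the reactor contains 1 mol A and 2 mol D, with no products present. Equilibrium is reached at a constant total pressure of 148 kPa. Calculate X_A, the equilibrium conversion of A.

Let X = conversion of A (basis 1 mol A); extent of reaction ξ = X.
At extent ξ: n_A = 1 − X; n_D = 2 − 2X; n_C = X.
Total moles n_T = 3 − 2X.
With p_i = (n_i/n_T)P, K = p_C / (p_A p_D^2).
Equating to 0.00435 kPa^-2 and solving on 0 < X < 1: X = 0.844.

X = 0.844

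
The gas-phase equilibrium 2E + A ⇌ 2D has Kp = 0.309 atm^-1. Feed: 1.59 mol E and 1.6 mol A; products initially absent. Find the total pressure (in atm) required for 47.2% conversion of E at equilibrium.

P = 5.94 atm

Take 1.59 mol E as basis and let X be its fractional conversion, so ξ = 0.795X.
Moles: n_E = 1.59 − 1.59X; n_A = 1.6 − 0.795X; n_D = 1.59X.
n_T = Σnᵢ = 3.19 − 0.795X.
Kp = p_D^2 / (p_E^2 p_A) with p_i = (n_i/n_T)·P.
At X = 0.472: the mole-fraction product g(X) = Π y_i^ν_i = 1.837. Since Kp = g(X)·P^{-1}, P = (g/Kp)^(1/1) = (1.837/0.309)^(1/1) = 5.94 atm.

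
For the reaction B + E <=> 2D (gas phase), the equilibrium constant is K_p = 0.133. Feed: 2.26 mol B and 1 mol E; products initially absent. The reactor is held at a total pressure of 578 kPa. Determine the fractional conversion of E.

X = 0.228

Take 1 mol E as basis and let X be its fractional conversion, so ξ = X.
Species balance: n_B = 2.26 − X; n_E = 1 − X; n_D = 2X.
Total moles n_T = 3.26 (Δν = 0, constant).
Mole fractions y_i = n_i/n_T; K_p = p_D^2 / (p_B p_E) with p_i = y_i·P.
Equating to 0.133 and solving on 0 < X < 1: X = 0.228.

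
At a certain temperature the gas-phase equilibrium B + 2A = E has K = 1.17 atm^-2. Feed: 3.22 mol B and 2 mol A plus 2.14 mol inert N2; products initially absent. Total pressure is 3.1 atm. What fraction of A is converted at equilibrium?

Basis: 2 mol A initially; let X = conversion of A. Extent ξ = X.
Mole table: n_B = 3.22 − X; n_A = 2 − 2X; n_E = X; n_I = 2.14 (inert).
n_T = Σnᵢ = 7.36 − 2X.
y_i = n_i/n_T, p_i = y_i·P. K = p_E / (p_B p_A^2).
This yields a degree-3 equation in X; solving on (0,1), X = 0.570.

X = 0.570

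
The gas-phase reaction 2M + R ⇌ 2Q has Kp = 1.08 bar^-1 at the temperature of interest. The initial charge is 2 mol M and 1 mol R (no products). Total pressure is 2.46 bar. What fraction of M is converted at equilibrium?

Basis: 2 mol M initially; let X = conversion of M. Extent ξ = X.
Species balance: n_M = 2 − 2X; n_R = 1 − X; n_Q = 2X.
Summing: n_T = 3 − X.
With p_i = (n_i/n_T)P, Kp = p_Q^2 / (p_M^2 p_R).
Equating to 1.08 bar^-1 and solving on 0 < X < 1: X = 0.434.

X = 0.434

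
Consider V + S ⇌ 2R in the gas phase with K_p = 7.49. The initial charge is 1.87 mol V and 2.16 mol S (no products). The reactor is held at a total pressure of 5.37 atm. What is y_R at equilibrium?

y_R = 0.574

Let X = conversion of V (basis 1.87 mol V); extent of reaction ξ = 1.87X.
Species balance: n_V = 1.87 − 1.87X; n_S = 2.16 − 1.87X; n_R = 3.74X.
Total moles n_T = 4.03 (Δν = 0, constant).
y_i = n_i/n_T, p_i = y_i·P. K_p = p_R^2 / (p_V p_S).
Equating to 7.49 and solving on 0 < X < 1: X = 0.619.
Then n_R = 2.31, n_T = 4.03, so y_R = 0.574.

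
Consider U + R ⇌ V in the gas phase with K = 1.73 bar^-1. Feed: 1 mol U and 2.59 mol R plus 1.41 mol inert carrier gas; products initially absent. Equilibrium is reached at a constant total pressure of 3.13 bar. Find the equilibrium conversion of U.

X = 0.704

Basis: 1 mol U initially; let X = conversion of U. Extent ξ = X.
Species balance: n_U = 1 − X; n_R = 2.59 − X; n_V = X; n_I = 1.41 (inert).
Total moles n_T = 5 − X.
With p_i = (n_i/n_T)P, K = p_V / (p_U p_R).
Setting this equal to 1.73 bar^-1 and taking the physical root (0 < X < 1) gives X = 0.704.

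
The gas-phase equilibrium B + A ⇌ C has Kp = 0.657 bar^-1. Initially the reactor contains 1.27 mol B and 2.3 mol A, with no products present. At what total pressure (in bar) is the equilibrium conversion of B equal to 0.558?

Take 1.27 mol B as basis and let X be its fractional conversion, so ξ = 1.27X.
At extent ξ: n_B = 1.27 − 1.27X; n_A = 2.3 − 1.27X; n_C = 1.27X.
Summing: n_T = 3.57 − 1.27X.
Kp = p_C / (p_B p_A) with p_i = (n_i/n_T)·P.
At X = 0.558: the mole-fraction product g(X) = Π y_i^ν_i = 2.27. Since Kp = g(X)·P^{-1}, P = (g/Kp)^(1/1) = (2.27/0.657)^(1/1) = 3.46 bar.

P = 3.46 bar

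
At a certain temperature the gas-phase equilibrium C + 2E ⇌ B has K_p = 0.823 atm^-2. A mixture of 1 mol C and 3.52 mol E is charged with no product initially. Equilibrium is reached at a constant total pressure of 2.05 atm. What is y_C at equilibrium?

Let X = conversion of C (basis 1 mol C); extent of reaction ξ = X.
Mole table: n_C = 1 − X; n_E = 3.52 − 2X; n_B = X.
n_T = Σnᵢ = 4.52 − 2X.
Mole fractions y_i = n_i/n_T; K_p = p_B / (p_C p_E^2) with p_i = y_i·P.
Setting this equal to 0.823 atm^-2 and taking the physical root (0 < X < 1) gives X = 0.625.
Then n_C = 0.375, n_T = 3.27, so y_C = 0.115.

y_C = 0.115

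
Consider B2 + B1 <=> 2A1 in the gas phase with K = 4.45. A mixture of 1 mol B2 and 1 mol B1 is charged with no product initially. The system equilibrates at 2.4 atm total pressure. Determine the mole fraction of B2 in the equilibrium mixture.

y_B2 = 0.243

Let X = conversion of B2 (basis 1 mol B2); extent of reaction ξ = X.
Species balance: n_B2 = 1 − X; n_B1 = 1 − X; n_A1 = 2X.
Total moles n_T = 2 (Δν = 0, constant).
Mole fractions y_i = n_i/n_T; K = p_A1^2 / (p_B2 p_B1) with p_i = y_i·P.
Setting this equal to 4.45 and taking the physical root (0 < X < 1) gives X = 0.513.
Then n_B2 = 0.487, n_T = 2, so y_B2 = 0.243.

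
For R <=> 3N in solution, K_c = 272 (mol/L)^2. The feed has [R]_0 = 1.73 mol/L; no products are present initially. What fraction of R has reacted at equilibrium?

X = 0.830

Let X = conversion of R; extent ξ = 1.73·X mol/L.
Concentrations: [R] = 1.73 − 1.73X; [N] = 5.19X.
K_c = [N]^3 / ([R]).
Equating to 272 (mol/L)^2: the physical root is X = 0.830.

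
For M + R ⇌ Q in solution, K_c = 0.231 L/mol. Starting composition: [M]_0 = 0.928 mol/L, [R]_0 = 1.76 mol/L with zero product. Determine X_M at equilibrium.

Let X = conversion of M; extent ξ = 0.928·X mol/L.
Concentrations: [M] = 0.928 − 0.928X; [R] = 1.76 − 0.928X; [Q] = 0.928X.
K_c = [Q] / ([M] [R]).
Setting equal to 0.231 and solving for X on (0,1) gives X = 0.260.

X = 0.260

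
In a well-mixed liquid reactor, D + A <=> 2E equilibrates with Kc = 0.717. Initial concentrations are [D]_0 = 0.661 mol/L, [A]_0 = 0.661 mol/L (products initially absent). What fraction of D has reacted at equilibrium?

X = 0.297

Let X = conversion of D; extent ξ = 0.661·X mol/L.
Concentrations: [D] = 0.661 − 0.661X; [A] = 0.661 − 0.661X; [E] = 1.32X.
Kc = [E]^2 / ([D] [A]).
Setting equal to 0.717 and solving for X on (0,1) gives X = 0.297.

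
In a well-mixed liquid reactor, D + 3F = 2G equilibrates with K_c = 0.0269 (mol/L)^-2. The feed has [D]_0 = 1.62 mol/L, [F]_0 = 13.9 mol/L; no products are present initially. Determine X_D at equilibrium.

X = 0.828

Let X = conversion of D; extent ξ = 1.62·X mol/L.
Concentrations: [D] = 1.62 − 1.62X; [F] = 13.9 − 4.86X; [G] = 3.24X.
K_c = [G]^2 / ([D] [F]^3).
Solving K_c = 0.0269 for X ∈ (0,1): X = 0.828.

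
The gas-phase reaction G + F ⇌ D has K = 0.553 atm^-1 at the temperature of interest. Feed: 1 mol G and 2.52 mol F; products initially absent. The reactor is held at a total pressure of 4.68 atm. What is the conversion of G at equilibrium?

Take 1 mol G as basis and let X be its fractional conversion, so ξ = X.
Species balance: n_G = 1 − X; n_F = 2.52 − X; n_D = X.
Total moles n_T = 3.52 − X.
y_i = n_i/n_T, p_i = y_i·P. K = p_D / (p_G p_F).
Setting this equal to 0.553 atm^-1 and taking the physical root (0 < X < 1) gives X = 0.629.

X = 0.629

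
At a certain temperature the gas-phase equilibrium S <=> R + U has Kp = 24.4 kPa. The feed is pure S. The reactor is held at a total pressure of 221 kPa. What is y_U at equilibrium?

Basis: 1 mol S initially; let X = conversion of S. Extent ξ = X.
Mole table: n_S = 1 − X; n_R = X; n_U = X.
n_T = Σnᵢ = 1 + X.
Mole fractions y_i = n_i/n_T; Kp = p_R p_U / (p_S) with p_i = y_i·P.
Substituting and setting equal to 24.4 kPa gives a polynomial in X; the root in (0,1) is X = 0.315.
Then n_U = 0.315, n_T = 1.32, so y_U = 0.240.

y_U = 0.240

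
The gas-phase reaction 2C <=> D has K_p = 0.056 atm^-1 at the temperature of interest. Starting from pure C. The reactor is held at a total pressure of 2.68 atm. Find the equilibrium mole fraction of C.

y_C = 0.883

Basis: 1 mol C initially; let X = conversion of C. Extent ξ = 0.5X.
At extent ξ: n_C = 1 − X; n_D = 0.5X.
Total moles n_T = 1 − 0.5X.
With p_i = (n_i/n_T)P, K_p = p_D / (p_C^2).
Setting this equal to 0.056 atm^-1 and taking the physical root (0 < X < 1) gives X = 0.210.
Then n_C = 0.79, n_T = 0.895, so y_C = 0.883.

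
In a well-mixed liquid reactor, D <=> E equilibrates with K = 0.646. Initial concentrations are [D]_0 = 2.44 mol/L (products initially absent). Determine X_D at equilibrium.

Let X = conversion of D; extent ξ = 2.44·X mol/L.
Concentrations: [D] = 2.44 − 2.44X; [E] = 2.44X.
K = [E] / ([D]).
Solving K = 0.646 for X ∈ (0,1): X = 0.392.

X = 0.392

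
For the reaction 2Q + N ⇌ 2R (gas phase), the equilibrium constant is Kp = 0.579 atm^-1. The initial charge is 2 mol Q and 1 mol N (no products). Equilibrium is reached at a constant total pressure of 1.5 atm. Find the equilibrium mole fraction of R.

y_R = 0.238

Basis: 2 mol Q initially; let X = conversion of Q. Extent ξ = X.
Species balance: n_Q = 2 − 2X; n_N = 1 − X; n_R = 2X.
n_T = Σnᵢ = 3 − X.
With p_i = (n_i/n_T)P, Kp = p_R^2 / (p_Q^2 p_N).
This yields a degree-3 equation in X; solving on (0,1), X = 0.320.
Then n_R = 0.639, n_T = 2.68, so y_R = 0.238.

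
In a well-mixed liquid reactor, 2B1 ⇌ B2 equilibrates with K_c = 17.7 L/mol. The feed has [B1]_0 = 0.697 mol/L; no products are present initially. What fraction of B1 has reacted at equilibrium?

X = 0.818

Let X = conversion of B1; extent ξ = 0.697X/2 mol/L.
Concentrations: [B1] = 0.697 − 0.697X; [B2] = 0.348X.
K_c = [B2] / ([B1]^2).
Solving K_c = 17.7 for X ∈ (0,1): X = 0.818.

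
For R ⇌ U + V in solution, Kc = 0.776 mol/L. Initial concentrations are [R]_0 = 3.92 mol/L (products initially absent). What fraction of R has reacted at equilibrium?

Let X = conversion of R; extent ξ = 3.92·X mol/L.
Concentrations: [R] = 3.92 − 3.92X; [U] = 3.92X; [V] = 3.92X.
Kc = [U] [V] / ([R]).
Equating to 0.776 mol/L: the physical root is X = 0.357.

X = 0.357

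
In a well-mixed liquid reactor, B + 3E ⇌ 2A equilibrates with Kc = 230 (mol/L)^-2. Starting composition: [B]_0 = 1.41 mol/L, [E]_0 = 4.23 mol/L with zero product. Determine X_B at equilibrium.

Let X = conversion of B; extent ξ = 1.41·X mol/L.
Concentrations: [B] = 1.41 − 1.41X; [E] = 4.23 − 4.23X; [A] = 2.82X.
Kc = [A]^2 / ([B] [E]^3).
This equals 230 at X = 0.875 (the root in 0 < X < 1).

X = 0.875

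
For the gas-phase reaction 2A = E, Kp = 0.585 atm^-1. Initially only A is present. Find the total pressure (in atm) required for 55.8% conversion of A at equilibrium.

Basis: 1 mol A initially; let X = conversion of A. Extent ξ = 0.5X.
Moles: n_A = 1 − X; n_E = 0.5X.
Total moles n_T = 1 − 0.5X.
Kp = p_E / (p_A^2) with p_i = (n_i/n_T)·P.
At X = 0.558: the mole-fraction product g(X) = Π y_i^ν_i = 1.03. Since Kp = g(X)·P^{-1}, P = (g/Kp)^(1/1) = (1.03/0.585)^(1/1) = 1.76 atm.

P = 1.76 atm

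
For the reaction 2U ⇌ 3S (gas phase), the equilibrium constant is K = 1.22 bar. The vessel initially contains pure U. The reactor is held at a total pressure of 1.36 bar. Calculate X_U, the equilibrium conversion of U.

X = 0.458

Basis: 1 mol U initially; let X = conversion of U. Extent ξ = 0.5X.
Species balance: n_U = 1 − X; n_S = 1.5X.
Total moles n_T = 1 + 0.5X.
Mole fractions y_i = n_i/n_T; K = p_S^3 / (p_U^2) with p_i = y_i·P.
Equating to 1.22 bar and solving on 0 < X < 1: X = 0.458.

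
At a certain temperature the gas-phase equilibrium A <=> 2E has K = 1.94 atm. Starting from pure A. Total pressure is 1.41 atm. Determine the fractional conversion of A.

Basis: 1 mol A initially; let X = conversion of A. Extent ξ = X.
Species balance: n_A = 1 − X; n_E = 2X.
Total moles n_T = 1 + X.
y_i = n_i/n_T, p_i = y_i·P. K = p_E^2 / (p_A).
Setting this equal to 1.94 atm and taking the physical root (0 < X < 1) gives X = 0.506.

X = 0.506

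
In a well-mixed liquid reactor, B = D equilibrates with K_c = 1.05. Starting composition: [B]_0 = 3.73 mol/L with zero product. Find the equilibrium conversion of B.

X = 0.512

Let X = conversion of B; extent ξ = 3.73·X mol/L.
Concentrations: [B] = 3.73 − 3.73X; [D] = 3.73X.
K_c = [D] / ([B]).
Setting equal to 1.05 and solving for X on (0,1) gives X = 0.512.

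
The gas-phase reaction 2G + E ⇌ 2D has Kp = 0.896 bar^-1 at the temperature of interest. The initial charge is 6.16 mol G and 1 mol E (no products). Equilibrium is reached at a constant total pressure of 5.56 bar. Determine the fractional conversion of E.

X = 0.828

Basis: 1 mol E initially; let X = conversion of E. Extent ξ = X.
Mole table: n_G = 6.16 − 2X; n_E = 1 − X; n_D = 2X.
Summing: n_T = 7.16 − X.
Mole fractions y_i = n_i/n_T; Kp = p_D^2 / (p_G^2 p_E) with p_i = y_i·P.
This yields a degree-3 equation in X; solving on (0,1), X = 0.828.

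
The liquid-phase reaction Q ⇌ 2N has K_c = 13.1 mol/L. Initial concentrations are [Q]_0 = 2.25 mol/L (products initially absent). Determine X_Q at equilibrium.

Let X = conversion of Q; extent ξ = 2.25·X mol/L.
Concentrations: [Q] = 2.25 − 2.25X; [N] = 4.5X.
K_c = [N]^2 / ([Q]).
This equals 13.1 at X = 0.681 (the root in 0 < X < 1).

X = 0.681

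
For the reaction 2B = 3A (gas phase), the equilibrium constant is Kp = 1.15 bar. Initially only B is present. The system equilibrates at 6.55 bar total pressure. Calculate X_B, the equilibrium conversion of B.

Basis: 1 mol B initially; let X = conversion of B. Extent ξ = 0.5X.
At extent ξ: n_B = 1 − X; n_A = 1.5X.
n_T = Σnᵢ = 1 + 0.5X.
Mole fractions y_i = n_i/n_T; Kp = p_A^3 / (p_B^2) with p_i = y_i·P.
Substituting and setting equal to 1.15 bar gives a polynomial in X; the root in (0,1) is X = 0.307.

X = 0.307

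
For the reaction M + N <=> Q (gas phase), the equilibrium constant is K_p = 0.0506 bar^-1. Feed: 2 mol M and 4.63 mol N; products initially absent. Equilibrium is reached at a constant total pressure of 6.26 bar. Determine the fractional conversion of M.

X = 0.177

Basis: 2 mol M initially; let X = conversion of M. Extent ξ = 2X.
Moles: n_M = 2 − 2X; n_N = 4.63 − 2X; n_Q = 2X.
n_T = Σnᵢ = 6.63 − 2X.
With p_i = (n_i/n_T)P, K_p = p_Q / (p_M p_N).
Equating to 0.0506 bar^-1 and solving on 0 < X < 1: X = 0.177.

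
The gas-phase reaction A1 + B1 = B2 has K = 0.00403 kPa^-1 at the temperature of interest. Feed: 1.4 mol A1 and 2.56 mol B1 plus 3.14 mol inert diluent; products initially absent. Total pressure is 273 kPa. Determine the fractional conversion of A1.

Basis: 1.4 mol A1 initially; let X = conversion of A1. Extent ξ = 1.4X.
Species balance: n_A1 = 1.4 − 1.4X; n_B1 = 2.56 − 1.4X; n_B2 = 1.4X; n_I = 3.14 (inert).
n_T = Σnᵢ = 7.1 − 1.4X.
Mole fractions y_i = n_i/n_T; K = p_B2 / (p_A1 p_B1) with p_i = y_i·P.
This yields a degree-2 equation in X; solving on (0,1), X = 0.264.

X = 0.264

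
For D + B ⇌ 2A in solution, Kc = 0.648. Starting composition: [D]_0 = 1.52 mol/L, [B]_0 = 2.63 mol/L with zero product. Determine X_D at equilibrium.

Let X = conversion of D; extent ξ = 1.52·X mol/L.
Concentrations: [D] = 1.52 − 1.52X; [B] = 2.63 − 1.52X; [A] = 3.04X.
Kc = [A]^2 / ([D] [B]).
Equating to 0.648: the physical root is X = 0.372.

X = 0.372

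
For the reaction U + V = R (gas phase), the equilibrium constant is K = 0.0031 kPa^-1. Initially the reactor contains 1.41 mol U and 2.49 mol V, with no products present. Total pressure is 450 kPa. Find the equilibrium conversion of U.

Take 1.41 mol U as basis and let X be its fractional conversion, so ξ = 1.41X.
Species balance: n_U = 1.41 − 1.41X; n_V = 2.49 − 1.41X; n_R = 1.41X.
Total moles n_T = 3.9 − 1.41X.
y_i = n_i/n_T, p_i = y_i·P. K = p_R / (p_U p_V).
Substituting and setting equal to 0.0031 kPa^-1 gives a polynomial in X; the root in (0,1) is X = 0.443.

X = 0.443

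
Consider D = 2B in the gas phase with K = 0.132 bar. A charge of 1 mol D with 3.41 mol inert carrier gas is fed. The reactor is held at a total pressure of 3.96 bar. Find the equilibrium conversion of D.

X = 0.177

Take 1 mol D as basis and let X be its fractional conversion, so ξ = X.
Moles: n_D = 1 − X; n_B = 2X; n_I = 3.41 (inert).
Total moles n_T = 4.41 + X.
y_i = n_i/n_T, p_i = y_i·P. K = p_B^2 / (p_D).
Equating to 0.132 bar and solving on 0 < X < 1: X = 0.177.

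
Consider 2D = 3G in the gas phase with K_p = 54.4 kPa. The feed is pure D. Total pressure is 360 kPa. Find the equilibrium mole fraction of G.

Take 1 mol D as basis and let X be its fractional conversion, so ξ = 0.5X.
Mole table: n_D = 1 − X; n_G = 1.5X.
Summing: n_T = 1 + 0.5X.
Mole fractions y_i = n_i/n_T; K_p = p_G^3 / (p_D^2) with p_i = y_i·P.
Equating to 54.4 kPa and solving on 0 < X < 1: X = 0.295.
Then n_G = 0.442, n_T = 1.15, so y_G = 0.385.

y_G = 0.385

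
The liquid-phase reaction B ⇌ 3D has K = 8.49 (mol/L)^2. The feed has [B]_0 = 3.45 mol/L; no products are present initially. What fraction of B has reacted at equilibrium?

X = 0.268

Let X = conversion of B; extent ξ = 3.45·X mol/L.
Concentrations: [B] = 3.45 − 3.45X; [D] = 10.4X.
K = [D]^3 / ([B]).
This equals 8.49 at X = 0.268 (the root in 0 < X < 1).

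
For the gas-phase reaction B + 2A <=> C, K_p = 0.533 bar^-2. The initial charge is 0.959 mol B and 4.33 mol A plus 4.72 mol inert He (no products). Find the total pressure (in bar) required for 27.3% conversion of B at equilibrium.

Let X = conversion of B (basis 0.959 mol B); extent of reaction ξ = 0.959X.
Mole table: n_B = 0.959 − 0.959X; n_A = 4.33 − 1.92X; n_C = 0.959X; n_I = 4.72 (inert).
Total moles n_T = 10 − 1.92X.
K_p = p_C / (p_B p_A^2) with p_i = (n_i/n_T)·P.
At X = 0.273: the mole-fraction product g(X) = Π y_i^ν_i = 2.332. Since K_p = g(X)·P^{-2}, P = (g/K_p)^(1/2) = (2.332/0.533)^(1/2) = 2.09 bar.

P = 2.09 bar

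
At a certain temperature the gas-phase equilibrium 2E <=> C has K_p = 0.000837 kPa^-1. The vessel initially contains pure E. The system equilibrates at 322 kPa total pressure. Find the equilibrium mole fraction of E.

Basis: 1 mol E initially; let X = conversion of E. Extent ξ = 0.5X.
Mole table: n_E = 1 − X; n_C = 0.5X.
n_T = Σnᵢ = 1 − 0.5X.
Mole fractions y_i = n_i/n_T; K_p = p_C / (p_E^2) with p_i = y_i·P.
Equating to 0.000837 kPa^-1 and solving on 0 < X < 1: X = 0.306.
Then n_E = 0.694, n_T = 0.847, so y_E = 0.819.

y_E = 0.819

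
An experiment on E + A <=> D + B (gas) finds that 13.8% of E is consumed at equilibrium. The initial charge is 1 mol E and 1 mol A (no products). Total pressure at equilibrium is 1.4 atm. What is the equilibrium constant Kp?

Let X = conversion of E (basis 1 mol E); extent of reaction ξ = X.
At extent ξ: n_E = 1 − X; n_A = 1 − X; n_D = X; n_B = X.
Since Δν = 0, n_T = 2 throughout.
At X = 0.138: n_E = 0.862, n_A = 0.862, n_D = 0.138, n_B = 0.138, n_T = 2.
p_i = (n_i/n_T)·P. Kp = p_D p_B / (p_E p_A) = 0.0256.

Kp = 0.0256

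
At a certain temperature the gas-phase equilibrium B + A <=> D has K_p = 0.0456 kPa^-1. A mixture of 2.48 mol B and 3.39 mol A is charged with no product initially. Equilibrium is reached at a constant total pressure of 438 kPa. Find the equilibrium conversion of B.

X = 0.869

Basis: 2.48 mol B initially; let X = conversion of B. Extent ξ = 2.48X.
Species balance: n_B = 2.48 − 2.48X; n_A = 3.39 − 2.48X; n_D = 2.48X.
n_T = Σnᵢ = 5.87 − 2.48X.
With p_i = (n_i/n_T)P, K_p = p_D / (p_B p_A).
Setting this equal to 0.0456 kPa^-1 and taking the physical root (0 < X < 1) gives X = 0.869.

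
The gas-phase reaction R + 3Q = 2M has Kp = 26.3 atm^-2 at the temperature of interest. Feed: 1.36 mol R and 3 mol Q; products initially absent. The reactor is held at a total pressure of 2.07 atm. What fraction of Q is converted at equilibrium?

X = 0.779

Basis: 3 mol Q initially; let X = conversion of Q. Extent ξ = X.
At extent ξ: n_R = 1.36 − X; n_Q = 3 − 3X; n_M = 2X.
Total moles n_T = 4.36 − 2X.
With p_i = (n_i/n_T)P, Kp = p_M^2 / (p_R p_Q^3).
Setting this equal to 26.3 atm^-2 and taking the physical root (0 < X < 1) gives X = 0.779.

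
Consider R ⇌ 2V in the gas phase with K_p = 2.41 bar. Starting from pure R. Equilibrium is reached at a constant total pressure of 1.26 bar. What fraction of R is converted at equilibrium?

Let X = conversion of R (basis 1 mol R); extent of reaction ξ = X.
Mole table: n_R = 1 − X; n_V = 2X.
Total moles n_T = 1 + X.
Mole fractions y_i = n_i/n_T; K_p = p_V^2 / (p_R) with p_i = y_i·P.
Equating to 2.41 bar and solving on 0 < X < 1: X = 0.569.

X = 0.569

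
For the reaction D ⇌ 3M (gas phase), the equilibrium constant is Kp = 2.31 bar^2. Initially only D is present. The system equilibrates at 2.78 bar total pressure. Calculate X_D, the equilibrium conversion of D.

Take 1 mol D as basis and let X be its fractional conversion, so ξ = X.
Moles: n_D = 1 − X; n_M = 3X.
Summing: n_T = 1 + 2X.
With p_i = (n_i/n_T)P, Kp = p_M^3 / (p_D).
Substituting and setting equal to 2.31 bar^2 gives a polynomial in X; the root in (0,1) is X = 0.267.

X = 0.267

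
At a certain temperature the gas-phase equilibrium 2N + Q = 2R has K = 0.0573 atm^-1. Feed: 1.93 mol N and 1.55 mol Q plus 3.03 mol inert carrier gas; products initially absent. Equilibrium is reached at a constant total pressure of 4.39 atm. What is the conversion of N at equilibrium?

X = 0.189

Let X = conversion of N (basis 1.93 mol N); extent of reaction ξ = 0.965X.
At extent ξ: n_N = 1.93 − 1.93X; n_Q = 1.55 − 0.965X; n_R = 1.93X; n_I = 3.03 (inert).
Summing: n_T = 6.51 − 0.965X.
Mole fractions y_i = n_i/n_T; K = p_R^2 / (p_N^2 p_Q) with p_i = y_i·P.
Substituting and setting equal to 0.0573 atm^-1 gives a polynomial in X; the root in (0,1) is X = 0.189.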